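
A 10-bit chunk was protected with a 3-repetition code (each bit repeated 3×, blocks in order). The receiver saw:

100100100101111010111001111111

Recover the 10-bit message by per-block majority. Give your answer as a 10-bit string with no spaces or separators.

0001101011

Block 1 (100): 1 one → 0
Block 2 (100): 1 one → 0
Block 3 (100): 1 one → 0
Block 4 (101): 2 ones → 1
Block 5 (111): 3 ones → 1
Block 6 (010): 1 one → 0
Block 7 (111): 3 ones → 1
Block 8 (001): 1 one → 0
Block 9 (111): 3 ones → 1
Block 10 (111): 3 ones → 1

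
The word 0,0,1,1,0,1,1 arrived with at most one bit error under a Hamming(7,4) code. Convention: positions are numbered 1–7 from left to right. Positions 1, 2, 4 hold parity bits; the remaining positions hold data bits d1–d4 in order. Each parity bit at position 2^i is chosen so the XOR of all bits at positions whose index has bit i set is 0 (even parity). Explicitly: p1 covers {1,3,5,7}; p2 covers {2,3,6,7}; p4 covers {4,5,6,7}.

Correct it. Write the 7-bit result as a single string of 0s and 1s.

s1 (pos 1,3,5,7): 0⊕1⊕0⊕1 = 0
s2 (pos 2,3,6,7): 0⊕1⊕1⊕1 = 1
s4 (pos 4,5,6,7): 1⊕0⊕1⊕1 = 1
Syndrome s4…s1 = 110 → error at position 6.
Flip position 6: 0011011 → 0011001

0011001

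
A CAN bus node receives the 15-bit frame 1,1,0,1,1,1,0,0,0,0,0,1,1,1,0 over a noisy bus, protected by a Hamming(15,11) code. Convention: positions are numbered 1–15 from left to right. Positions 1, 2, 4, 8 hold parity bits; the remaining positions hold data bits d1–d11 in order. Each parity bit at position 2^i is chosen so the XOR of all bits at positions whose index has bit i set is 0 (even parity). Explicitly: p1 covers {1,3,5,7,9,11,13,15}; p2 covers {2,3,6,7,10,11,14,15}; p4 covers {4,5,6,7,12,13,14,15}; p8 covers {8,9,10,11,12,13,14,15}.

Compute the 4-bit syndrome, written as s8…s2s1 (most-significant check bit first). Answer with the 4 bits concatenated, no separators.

1011

s1 (pos 1,3,5,7,9,11,13,15): 1⊕0⊕1⊕0⊕0⊕0⊕1⊕0 = 1
s2 (pos 2,3,6,7,10,11,14,15): 1⊕0⊕1⊕0⊕0⊕0⊕1⊕0 = 1
s4 (pos 4,5,6,7,12,13,14,15): 1⊕1⊕1⊕0⊕1⊕1⊕1⊕0 = 0
s8 (pos 8,9,10,11,12,13,14,15): 0⊕0⊕0⊕0⊕1⊕1⊕1⊕0 = 1
Syndrome s8…s1 = 1011 → error at position 11.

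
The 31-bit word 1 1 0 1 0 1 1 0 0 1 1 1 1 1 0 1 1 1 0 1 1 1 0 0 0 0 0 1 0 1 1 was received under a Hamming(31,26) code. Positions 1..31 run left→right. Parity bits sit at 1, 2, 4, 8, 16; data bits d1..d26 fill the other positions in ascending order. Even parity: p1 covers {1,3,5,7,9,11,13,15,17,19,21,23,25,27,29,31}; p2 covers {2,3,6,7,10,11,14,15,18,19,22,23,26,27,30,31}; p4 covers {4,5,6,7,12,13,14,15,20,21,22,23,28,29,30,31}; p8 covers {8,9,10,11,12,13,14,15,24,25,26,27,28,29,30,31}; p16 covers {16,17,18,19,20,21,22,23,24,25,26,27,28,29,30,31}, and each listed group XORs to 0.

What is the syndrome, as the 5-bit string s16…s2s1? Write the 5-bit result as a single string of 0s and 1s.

s1 (pos 1,3,5,7,9,11,13,15,17,19,21,23,25,27,29,31): 1⊕0⊕0⊕1⊕0⊕1⊕1⊕0⊕1⊕0⊕1⊕0⊕0⊕0⊕0⊕1 = 1
s2 (pos 2,3,6,7,10,11,14,15,18,19,22,23,26,27,30,31): 1⊕0⊕1⊕1⊕1⊕1⊕1⊕0⊕1⊕0⊕1⊕0⊕0⊕0⊕1⊕1 = 0
s4 (pos 4,5,6,7,12,13,14,15,20,21,22,23,28,29,30,31): 1⊕0⊕1⊕1⊕1⊕1⊕1⊕0⊕1⊕1⊕1⊕0⊕1⊕0⊕1⊕1 = 0
s8 (pos 8,9,10,11,12,13,14,15,24,25,26,27,28,29,30,31): 0⊕0⊕1⊕1⊕1⊕1⊕1⊕0⊕0⊕0⊕0⊕0⊕1⊕0⊕1⊕1 = 0
s16 (pos 16,17,18,19,20,21,22,23,24,25,26,27,28,29,30,31): 1⊕1⊕1⊕0⊕1⊕1⊕1⊕0⊕0⊕0⊕0⊕0⊕1⊕0⊕1⊕1 = 1
Syndrome s16…s1 = 10001 → error at position 17.

10001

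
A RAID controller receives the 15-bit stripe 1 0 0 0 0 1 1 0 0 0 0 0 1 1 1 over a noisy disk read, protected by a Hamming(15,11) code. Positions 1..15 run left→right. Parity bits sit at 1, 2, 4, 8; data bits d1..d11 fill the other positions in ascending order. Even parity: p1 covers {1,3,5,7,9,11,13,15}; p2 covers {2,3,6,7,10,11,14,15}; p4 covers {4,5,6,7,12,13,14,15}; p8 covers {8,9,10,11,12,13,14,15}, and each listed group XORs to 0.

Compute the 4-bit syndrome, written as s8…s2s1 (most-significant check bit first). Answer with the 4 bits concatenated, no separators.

1100

s1 (pos 1,3,5,7,9,11,13,15): 1⊕0⊕0⊕1⊕0⊕0⊕1⊕1 = 0
s2 (pos 2,3,6,7,10,11,14,15): 0⊕0⊕1⊕1⊕0⊕0⊕1⊕1 = 0
s4 (pos 4,5,6,7,12,13,14,15): 0⊕0⊕1⊕1⊕0⊕1⊕1⊕1 = 1
s8 (pos 8,9,10,11,12,13,14,15): 0⊕0⊕0⊕0⊕0⊕1⊕1⊕1 = 1
Syndrome s8…s1 = 1100 → error at position 12.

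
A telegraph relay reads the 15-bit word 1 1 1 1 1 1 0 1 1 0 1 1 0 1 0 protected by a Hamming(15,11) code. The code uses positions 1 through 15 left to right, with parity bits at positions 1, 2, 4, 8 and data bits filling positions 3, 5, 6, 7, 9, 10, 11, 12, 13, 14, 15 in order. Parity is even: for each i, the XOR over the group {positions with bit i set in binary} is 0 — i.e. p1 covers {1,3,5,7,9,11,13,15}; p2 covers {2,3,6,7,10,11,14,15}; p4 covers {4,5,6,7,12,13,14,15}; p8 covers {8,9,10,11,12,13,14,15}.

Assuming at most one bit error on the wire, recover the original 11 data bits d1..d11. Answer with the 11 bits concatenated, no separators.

s1 (pos 1,3,5,7,9,11,13,15): 1⊕1⊕1⊕0⊕1⊕1⊕0⊕0 = 1
s2 (pos 2,3,6,7,10,11,14,15): 1⊕1⊕1⊕0⊕0⊕1⊕1⊕0 = 1
s4 (pos 4,5,6,7,12,13,14,15): 1⊕1⊕1⊕0⊕1⊕0⊕1⊕0 = 1
s8 (pos 8,9,10,11,12,13,14,15): 1⊕1⊕0⊕1⊕1⊕0⊕1⊕0 = 1
Syndrome s8…s1 = 1111 → error at position 15.
Flip position 15: 111111011011010 → 111111011011011
Read data bits from positions 3,5,6,7,9,10,11,12,13,14,15: 11101011011

11101011011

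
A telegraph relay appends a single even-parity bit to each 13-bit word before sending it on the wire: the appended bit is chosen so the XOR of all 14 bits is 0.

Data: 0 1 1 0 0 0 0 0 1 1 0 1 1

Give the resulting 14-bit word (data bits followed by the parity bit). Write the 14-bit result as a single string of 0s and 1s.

01100000110110

XOR of the 13 data bits: 0⊕1⊕1⊕0⊕0⊕0⊕0⊕0⊕1⊕1⊕0⊕1⊕1 = 0
Parity bit = 0 (so all 14 bits XOR to 0).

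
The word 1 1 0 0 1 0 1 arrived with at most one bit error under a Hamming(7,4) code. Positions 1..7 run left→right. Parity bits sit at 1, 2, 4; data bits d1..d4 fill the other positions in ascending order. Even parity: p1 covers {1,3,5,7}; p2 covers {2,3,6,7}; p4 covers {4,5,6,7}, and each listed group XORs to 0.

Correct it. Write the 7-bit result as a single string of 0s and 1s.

0100101

s1 (pos 1,3,5,7): 1⊕0⊕1⊕1 = 1
s2 (pos 2,3,6,7): 1⊕0⊕0⊕1 = 0
s4 (pos 4,5,6,7): 0⊕1⊕0⊕1 = 0
Syndrome s4…s1 = 001 → error at position 1.
Flip position 1: 1100101 → 0100101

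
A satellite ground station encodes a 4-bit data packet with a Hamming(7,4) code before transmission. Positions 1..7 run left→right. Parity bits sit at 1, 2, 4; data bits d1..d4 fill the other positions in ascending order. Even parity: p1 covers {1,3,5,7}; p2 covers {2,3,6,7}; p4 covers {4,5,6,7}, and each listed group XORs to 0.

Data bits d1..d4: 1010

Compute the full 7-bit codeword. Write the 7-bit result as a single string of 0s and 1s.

Place data at non-parity positions: p1 p2 1 p4 0 1 0
p1 (pos 1,3,5,7): XOR of data positions = 1⊕0⊕0 = 1
p2 (pos 2,3,6,7): XOR of data positions = 1⊕1⊕0 = 0
p4 (pos 4,5,6,7): XOR of data positions = 0⊕1⊕0 = 1
Codeword: 1011010

1011010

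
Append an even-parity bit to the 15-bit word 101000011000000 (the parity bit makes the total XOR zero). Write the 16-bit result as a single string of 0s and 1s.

XOR of the 15 data bits: 1⊕0⊕1⊕0⊕0⊕0⊕0⊕1⊕1⊕0⊕0⊕0⊕0⊕0⊕0 = 0
Parity bit = 0 (so all 16 bits XOR to 0).

1010000110000000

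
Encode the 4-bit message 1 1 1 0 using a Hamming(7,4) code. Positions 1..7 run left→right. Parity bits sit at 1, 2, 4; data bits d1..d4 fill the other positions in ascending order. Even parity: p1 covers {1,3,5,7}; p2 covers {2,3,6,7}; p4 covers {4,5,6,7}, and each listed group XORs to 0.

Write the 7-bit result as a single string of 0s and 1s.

0010110

Place data at non-parity positions: p1 p2 1 p4 1 1 0
p1 (pos 1,3,5,7): XOR of data positions = 1⊕1⊕0 = 0
p2 (pos 2,3,6,7): XOR of data positions = 1⊕1⊕0 = 0
p4 (pos 4,5,6,7): XOR of data positions = 1⊕1⊕0 = 0
Codeword: 0010110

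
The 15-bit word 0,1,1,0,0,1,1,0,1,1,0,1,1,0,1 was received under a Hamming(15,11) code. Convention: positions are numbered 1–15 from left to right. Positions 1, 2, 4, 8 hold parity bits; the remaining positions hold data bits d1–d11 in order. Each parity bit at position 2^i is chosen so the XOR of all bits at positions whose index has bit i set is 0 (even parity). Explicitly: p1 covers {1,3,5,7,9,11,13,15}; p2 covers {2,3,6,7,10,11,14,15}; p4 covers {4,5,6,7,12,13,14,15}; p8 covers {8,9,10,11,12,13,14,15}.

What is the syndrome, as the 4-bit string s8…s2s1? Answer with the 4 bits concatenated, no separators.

s1 (pos 1,3,5,7,9,11,13,15): 0⊕1⊕0⊕1⊕1⊕0⊕1⊕1 = 1
s2 (pos 2,3,6,7,10,11,14,15): 1⊕1⊕1⊕1⊕1⊕0⊕0⊕1 = 0
s4 (pos 4,5,6,7,12,13,14,15): 0⊕0⊕1⊕1⊕1⊕1⊕0⊕1 = 1
s8 (pos 8,9,10,11,12,13,14,15): 0⊕1⊕1⊕0⊕1⊕1⊕0⊕1 = 1
Syndrome s8…s1 = 1101 → error at position 13.

1101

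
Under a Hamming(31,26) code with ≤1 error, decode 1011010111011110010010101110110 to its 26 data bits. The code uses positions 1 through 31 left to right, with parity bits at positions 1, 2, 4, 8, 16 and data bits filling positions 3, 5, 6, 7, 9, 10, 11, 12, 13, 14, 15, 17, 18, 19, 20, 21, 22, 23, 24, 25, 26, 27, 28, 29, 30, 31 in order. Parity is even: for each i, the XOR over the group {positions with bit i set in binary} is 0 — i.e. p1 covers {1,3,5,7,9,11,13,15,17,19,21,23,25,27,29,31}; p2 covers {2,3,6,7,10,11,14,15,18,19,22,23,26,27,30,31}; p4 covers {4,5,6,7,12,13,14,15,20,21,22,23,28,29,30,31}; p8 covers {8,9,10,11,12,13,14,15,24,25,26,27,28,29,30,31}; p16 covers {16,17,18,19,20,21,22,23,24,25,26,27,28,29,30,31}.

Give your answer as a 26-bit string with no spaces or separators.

10101101111010010101110110

s1 (pos 1,3,5,7,9,11,13,15,17,19,21,23,25,27,29,31): 1⊕1⊕0⊕0⊕1⊕0⊕1⊕1⊕0⊕0⊕1⊕1⊕1⊕1⊕1⊕0 = 0
s2 (pos 2,3,6,7,10,11,14,15,18,19,22,23,26,27,30,31): 0⊕1⊕1⊕0⊕1⊕0⊕1⊕1⊕1⊕0⊕0⊕1⊕1⊕1⊕1⊕0 = 0
s4 (pos 4,5,6,7,12,13,14,15,20,21,22,23,28,29,30,31): 1⊕0⊕1⊕0⊕1⊕1⊕1⊕1⊕0⊕1⊕0⊕1⊕0⊕1⊕1⊕0 = 0
s8 (pos 8,9,10,11,12,13,14,15,24,25,26,27,28,29,30,31): 1⊕1⊕1⊕0⊕1⊕1⊕1⊕1⊕0⊕1⊕1⊕1⊕0⊕1⊕1⊕0 = 0
s16 (pos 16,17,18,19,20,21,22,23,24,25,26,27,28,29,30,31): 0⊕0⊕1⊕0⊕0⊕1⊕0⊕1⊕0⊕1⊕1⊕1⊕0⊕1⊕1⊕0 = 0
Syndrome s16…s1 = 00000 → no error.
Read data bits from positions 3,5,6,7,9,10,11,12,13,14,15,17,18,19,20,21,22,23,24,25,26,27,28,29,30,31: 10101101111010010101110110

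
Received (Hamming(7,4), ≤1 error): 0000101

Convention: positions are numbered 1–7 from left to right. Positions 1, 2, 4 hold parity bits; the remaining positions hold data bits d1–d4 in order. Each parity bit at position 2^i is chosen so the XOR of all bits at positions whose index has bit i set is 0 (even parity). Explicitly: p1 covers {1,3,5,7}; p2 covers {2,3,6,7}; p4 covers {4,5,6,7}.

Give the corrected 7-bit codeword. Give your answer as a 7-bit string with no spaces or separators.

0100101

s1 (pos 1,3,5,7): 0⊕0⊕1⊕1 = 0
s2 (pos 2,3,6,7): 0⊕0⊕0⊕1 = 1
s4 (pos 4,5,6,7): 0⊕1⊕0⊕1 = 0
Syndrome s4…s1 = 010 → error at position 2.
Flip position 2: 0000101 → 0100101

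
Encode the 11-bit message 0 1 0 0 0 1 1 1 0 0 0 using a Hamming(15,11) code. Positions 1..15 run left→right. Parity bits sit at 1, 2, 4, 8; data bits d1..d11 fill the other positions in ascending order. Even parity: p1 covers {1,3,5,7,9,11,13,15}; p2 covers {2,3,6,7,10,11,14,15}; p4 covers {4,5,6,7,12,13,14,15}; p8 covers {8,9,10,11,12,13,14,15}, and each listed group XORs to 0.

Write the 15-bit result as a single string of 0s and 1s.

Place data at non-parity positions: p1 p2 0 p4 1 0 0 p8 0 1 1 1 0 0 0
p1 (pos 1,3,5,7,9,11,13,15): XOR of data positions = 0⊕1⊕0⊕0⊕1⊕0⊕0 = 0
p2 (pos 2,3,6,7,10,11,14,15): XOR of data positions = 0⊕0⊕0⊕1⊕1⊕0⊕0 = 0
p4 (pos 4,5,6,7,12,13,14,15): XOR of data positions = 1⊕0⊕0⊕1⊕0⊕0⊕0 = 0
p8 (pos 8,9,10,11,12,13,14,15): XOR of data positions = 0⊕1⊕1⊕1⊕0⊕0⊕0 = 1
Codeword: 000010010111000

000010010111000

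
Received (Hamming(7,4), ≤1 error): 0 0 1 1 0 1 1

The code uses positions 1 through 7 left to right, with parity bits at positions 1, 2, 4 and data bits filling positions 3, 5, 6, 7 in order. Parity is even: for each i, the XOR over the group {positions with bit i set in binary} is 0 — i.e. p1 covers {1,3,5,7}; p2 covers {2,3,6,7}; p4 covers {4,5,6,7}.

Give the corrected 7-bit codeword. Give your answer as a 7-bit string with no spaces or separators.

s1 (pos 1,3,5,7): 0⊕1⊕0⊕1 = 0
s2 (pos 2,3,6,7): 0⊕1⊕1⊕1 = 1
s4 (pos 4,5,6,7): 1⊕0⊕1⊕1 = 1
Syndrome s4…s1 = 110 → error at position 6.
Flip position 6: 0011011 → 0011001

0011001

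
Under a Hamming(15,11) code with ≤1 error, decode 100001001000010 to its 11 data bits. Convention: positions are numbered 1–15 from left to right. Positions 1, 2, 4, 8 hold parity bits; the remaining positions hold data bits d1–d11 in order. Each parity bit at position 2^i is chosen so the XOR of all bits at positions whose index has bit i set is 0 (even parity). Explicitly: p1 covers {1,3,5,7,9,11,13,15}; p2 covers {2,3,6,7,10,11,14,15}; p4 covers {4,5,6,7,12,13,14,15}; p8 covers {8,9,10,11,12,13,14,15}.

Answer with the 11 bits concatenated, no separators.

s1 (pos 1,3,5,7,9,11,13,15): 1⊕0⊕0⊕0⊕1⊕0⊕0⊕0 = 0
s2 (pos 2,3,6,7,10,11,14,15): 0⊕0⊕1⊕0⊕0⊕0⊕1⊕0 = 0
s4 (pos 4,5,6,7,12,13,14,15): 0⊕0⊕1⊕0⊕0⊕0⊕1⊕0 = 0
s8 (pos 8,9,10,11,12,13,14,15): 0⊕1⊕0⊕0⊕0⊕0⊕1⊕0 = 0
Syndrome s8…s1 = 0000 → no error.
Read data bits from positions 3,5,6,7,9,10,11,12,13,14,15: 00101000010

00101000010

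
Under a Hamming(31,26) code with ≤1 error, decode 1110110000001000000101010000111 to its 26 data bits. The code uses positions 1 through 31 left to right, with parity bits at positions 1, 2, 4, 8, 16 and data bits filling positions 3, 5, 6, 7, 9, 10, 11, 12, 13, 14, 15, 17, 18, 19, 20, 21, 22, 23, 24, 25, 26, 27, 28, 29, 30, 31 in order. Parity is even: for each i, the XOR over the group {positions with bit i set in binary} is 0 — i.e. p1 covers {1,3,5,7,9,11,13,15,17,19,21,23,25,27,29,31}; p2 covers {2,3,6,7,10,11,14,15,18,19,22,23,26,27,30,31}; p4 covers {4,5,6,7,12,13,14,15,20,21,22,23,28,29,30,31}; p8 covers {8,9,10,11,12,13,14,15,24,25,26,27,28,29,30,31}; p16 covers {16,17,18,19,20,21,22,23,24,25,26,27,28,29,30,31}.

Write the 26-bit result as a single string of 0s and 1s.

11100000100000101010000111

s1 (pos 1,3,5,7,9,11,13,15,17,19,21,23,25,27,29,31): 1⊕1⊕1⊕0⊕0⊕0⊕1⊕0⊕0⊕0⊕0⊕0⊕0⊕0⊕1⊕1 = 0
s2 (pos 2,3,6,7,10,11,14,15,18,19,22,23,26,27,30,31): 1⊕1⊕1⊕0⊕0⊕0⊕0⊕0⊕0⊕0⊕1⊕0⊕0⊕0⊕1⊕1 = 0
s4 (pos 4,5,6,7,12,13,14,15,20,21,22,23,28,29,30,31): 0⊕1⊕1⊕0⊕0⊕1⊕0⊕0⊕1⊕0⊕1⊕0⊕0⊕1⊕1⊕1 = 0
s8 (pos 8,9,10,11,12,13,14,15,24,25,26,27,28,29,30,31): 0⊕0⊕0⊕0⊕0⊕1⊕0⊕0⊕1⊕0⊕0⊕0⊕0⊕1⊕1⊕1 = 1
s16 (pos 16,17,18,19,20,21,22,23,24,25,26,27,28,29,30,31): 0⊕0⊕0⊕0⊕1⊕0⊕1⊕0⊕1⊕0⊕0⊕0⊕0⊕1⊕1⊕1 = 0
Syndrome s16…s1 = 01000 → error at position 8.
Flip position 8: 1110110000001000000101010000111 → 1110110100001000000101010000111
Read data bits from positions 3,5,6,7,9,10,11,12,13,14,15,17,18,19,20,21,22,23,24,25,26,27,28,29,30,31: 11100000100000101010000111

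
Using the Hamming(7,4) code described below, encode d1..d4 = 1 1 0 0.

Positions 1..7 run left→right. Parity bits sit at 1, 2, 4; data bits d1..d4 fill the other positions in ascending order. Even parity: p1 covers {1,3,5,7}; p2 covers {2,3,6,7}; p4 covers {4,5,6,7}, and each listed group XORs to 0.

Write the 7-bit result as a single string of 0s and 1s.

Place data at non-parity positions: p1 p2 1 p4 1 0 0
p1 (pos 1,3,5,7): XOR of data positions = 1⊕1⊕0 = 0
p2 (pos 2,3,6,7): XOR of data positions = 1⊕0⊕0 = 1
p4 (pos 4,5,6,7): XOR of data positions = 1⊕0⊕0 = 1
Codeword: 0111100

0111100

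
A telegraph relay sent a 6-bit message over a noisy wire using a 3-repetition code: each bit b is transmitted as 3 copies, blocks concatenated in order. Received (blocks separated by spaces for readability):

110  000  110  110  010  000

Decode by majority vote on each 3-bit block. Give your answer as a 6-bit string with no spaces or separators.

Block 1 (110): 2 ones → 1
Block 2 (000): 0 ones → 0
Block 3 (110): 2 ones → 1
Block 4 (110): 2 ones → 1
Block 5 (010): 1 one → 0
Block 6 (000): 0 ones → 0

101100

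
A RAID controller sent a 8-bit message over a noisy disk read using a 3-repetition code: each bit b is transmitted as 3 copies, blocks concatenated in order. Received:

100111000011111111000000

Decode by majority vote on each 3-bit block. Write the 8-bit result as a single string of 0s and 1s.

Block 1 (100): 1 one → 0
Block 2 (111): 3 ones → 1
Block 3 (000): 0 ones → 0
Block 4 (011): 2 ones → 1
Block 5 (111): 3 ones → 1
Block 6 (111): 3 ones → 1
Block 7 (000): 0 ones → 0
Block 8 (000): 0 ones → 0

01011100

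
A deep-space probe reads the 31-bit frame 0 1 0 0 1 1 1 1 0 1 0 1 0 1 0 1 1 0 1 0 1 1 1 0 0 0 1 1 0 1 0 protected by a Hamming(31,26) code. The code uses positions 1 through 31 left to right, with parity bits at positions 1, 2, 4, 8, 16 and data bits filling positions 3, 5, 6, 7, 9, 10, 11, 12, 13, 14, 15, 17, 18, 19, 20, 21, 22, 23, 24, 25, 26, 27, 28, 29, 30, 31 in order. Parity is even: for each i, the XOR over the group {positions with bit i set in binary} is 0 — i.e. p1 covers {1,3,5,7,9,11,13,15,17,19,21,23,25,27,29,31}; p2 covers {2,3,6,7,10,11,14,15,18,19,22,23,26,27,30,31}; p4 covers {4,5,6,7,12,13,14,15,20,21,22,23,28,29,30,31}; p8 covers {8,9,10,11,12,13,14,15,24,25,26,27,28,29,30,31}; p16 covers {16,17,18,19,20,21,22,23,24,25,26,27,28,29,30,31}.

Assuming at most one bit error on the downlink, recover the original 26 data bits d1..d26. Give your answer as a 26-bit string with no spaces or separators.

01110101010101011101011010

s1 (pos 1,3,5,7,9,11,13,15,17,19,21,23,25,27,29,31): 0⊕0⊕1⊕1⊕0⊕0⊕0⊕0⊕1⊕1⊕1⊕1⊕0⊕1⊕0⊕0 = 1
s2 (pos 2,3,6,7,10,11,14,15,18,19,22,23,26,27,30,31): 1⊕0⊕1⊕1⊕1⊕0⊕1⊕0⊕0⊕1⊕1⊕1⊕0⊕1⊕1⊕0 = 0
s4 (pos 4,5,6,7,12,13,14,15,20,21,22,23,28,29,30,31): 0⊕1⊕1⊕1⊕1⊕0⊕1⊕0⊕0⊕1⊕1⊕1⊕1⊕0⊕1⊕0 = 0
s8 (pos 8,9,10,11,12,13,14,15,24,25,26,27,28,29,30,31): 1⊕0⊕1⊕0⊕1⊕0⊕1⊕0⊕0⊕0⊕0⊕1⊕1⊕0⊕1⊕0 = 1
s16 (pos 16,17,18,19,20,21,22,23,24,25,26,27,28,29,30,31): 1⊕1⊕0⊕1⊕0⊕1⊕1⊕1⊕0⊕0⊕0⊕1⊕1⊕0⊕1⊕0 = 1
Syndrome s16…s1 = 11001 → error at position 25.
Flip position 25: 0100111101010101101011100011010 → 0100111101010101101011101011010
Read data bits from positions 3,5,6,7,9,10,11,12,13,14,15,17,18,19,20,21,22,23,24,25,26,27,28,29,30,31: 01110101010101011101011010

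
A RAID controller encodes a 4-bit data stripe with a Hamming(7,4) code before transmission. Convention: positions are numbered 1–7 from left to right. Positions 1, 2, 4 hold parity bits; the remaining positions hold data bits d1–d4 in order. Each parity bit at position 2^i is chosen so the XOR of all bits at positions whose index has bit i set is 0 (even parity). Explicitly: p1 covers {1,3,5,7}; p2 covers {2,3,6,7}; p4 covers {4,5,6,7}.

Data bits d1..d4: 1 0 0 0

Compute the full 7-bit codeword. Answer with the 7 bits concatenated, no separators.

1110000

Place data at non-parity positions: p1 p2 1 p4 0 0 0
p1 (pos 1,3,5,7): XOR of data positions = 1⊕0⊕0 = 1
p2 (pos 2,3,6,7): XOR of data positions = 1⊕0⊕0 = 1
p4 (pos 4,5,6,7): XOR of data positions = 0⊕0⊕0 = 0
Codeword: 1110000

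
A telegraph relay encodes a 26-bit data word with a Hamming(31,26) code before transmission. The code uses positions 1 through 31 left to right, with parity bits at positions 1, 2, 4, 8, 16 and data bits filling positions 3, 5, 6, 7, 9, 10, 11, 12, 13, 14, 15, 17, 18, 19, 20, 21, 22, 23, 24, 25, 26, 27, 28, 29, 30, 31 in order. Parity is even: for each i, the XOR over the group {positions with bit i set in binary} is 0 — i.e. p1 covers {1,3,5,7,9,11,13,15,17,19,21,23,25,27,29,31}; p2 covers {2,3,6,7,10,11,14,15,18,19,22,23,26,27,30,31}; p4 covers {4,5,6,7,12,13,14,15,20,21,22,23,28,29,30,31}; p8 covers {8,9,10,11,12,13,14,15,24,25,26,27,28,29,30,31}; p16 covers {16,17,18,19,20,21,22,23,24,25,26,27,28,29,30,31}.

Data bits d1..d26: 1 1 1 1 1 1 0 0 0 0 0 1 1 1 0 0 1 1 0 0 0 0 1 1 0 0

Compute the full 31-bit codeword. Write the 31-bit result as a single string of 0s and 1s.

0011111011000001111001100001100

Place data at non-parity positions: p1 p2 1 p4 1 1 1 p8 1 1 0 0 0 0 0 p16 1 1 1 0 0 1 1 0 0 0 0 1 1 0 0
p1 (pos 1,3,5,7,9,11,13,15,17,19,21,23,25,27,29,31): XOR of data positions = 1⊕1⊕1⊕1⊕0⊕0⊕0⊕1⊕1⊕0⊕1⊕0⊕0⊕1⊕0 = 0
p2 (pos 2,3,6,7,10,11,14,15,18,19,22,23,26,27,30,31): XOR of data positions = 1⊕1⊕1⊕1⊕0⊕0⊕0⊕1⊕1⊕1⊕1⊕0⊕0⊕0⊕0 = 0
p4 (pos 4,5,6,7,12,13,14,15,20,21,22,23,28,29,30,31): XOR of data positions = 1⊕1⊕1⊕0⊕0⊕0⊕0⊕0⊕0⊕1⊕1⊕1⊕1⊕0⊕0 = 1
p8 (pos 8,9,10,11,12,13,14,15,24,25,26,27,28,29,30,31): XOR of data positions = 1⊕1⊕0⊕0⊕0⊕0⊕0⊕0⊕0⊕0⊕0⊕1⊕1⊕0⊕0 = 0
p16 (pos 16,17,18,19,20,21,22,23,24,25,26,27,28,29,30,31): XOR of data positions = 1⊕1⊕1⊕0⊕0⊕1⊕1⊕0⊕0⊕0⊕0⊕1⊕1⊕0⊕0 = 1
Codeword: 0011111011000001111001100001100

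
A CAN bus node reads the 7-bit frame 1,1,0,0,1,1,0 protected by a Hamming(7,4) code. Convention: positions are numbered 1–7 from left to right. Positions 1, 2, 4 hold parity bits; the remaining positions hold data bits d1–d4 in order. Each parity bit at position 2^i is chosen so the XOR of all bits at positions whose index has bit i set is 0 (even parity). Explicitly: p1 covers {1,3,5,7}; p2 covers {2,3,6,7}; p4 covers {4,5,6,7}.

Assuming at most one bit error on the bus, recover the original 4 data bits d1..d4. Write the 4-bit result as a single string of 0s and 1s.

s1 (pos 1,3,5,7): 1⊕0⊕1⊕0 = 0
s2 (pos 2,3,6,7): 1⊕0⊕1⊕0 = 0
s4 (pos 4,5,6,7): 0⊕1⊕1⊕0 = 0
Syndrome s4…s1 = 000 → no error.
Read data bits from positions 3,5,6,7: 0110

0110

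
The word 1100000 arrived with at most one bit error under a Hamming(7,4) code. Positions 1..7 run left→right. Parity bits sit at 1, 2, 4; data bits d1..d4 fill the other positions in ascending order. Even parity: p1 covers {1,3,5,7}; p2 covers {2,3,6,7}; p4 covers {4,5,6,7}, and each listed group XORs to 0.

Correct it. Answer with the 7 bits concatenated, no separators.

s1 (pos 1,3,5,7): 1⊕0⊕0⊕0 = 1
s2 (pos 2,3,6,7): 1⊕0⊕0⊕0 = 1
s4 (pos 4,5,6,7): 0⊕0⊕0⊕0 = 0
Syndrome s4…s1 = 011 → error at position 3.
Flip position 3: 1100000 → 1110000

1110000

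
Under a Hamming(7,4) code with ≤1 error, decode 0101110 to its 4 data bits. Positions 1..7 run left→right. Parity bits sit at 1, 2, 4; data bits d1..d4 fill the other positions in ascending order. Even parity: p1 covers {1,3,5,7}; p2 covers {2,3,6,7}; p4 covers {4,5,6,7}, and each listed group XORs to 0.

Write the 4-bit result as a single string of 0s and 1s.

0010

s1 (pos 1,3,5,7): 0⊕0⊕1⊕0 = 1
s2 (pos 2,3,6,7): 1⊕0⊕1⊕0 = 0
s4 (pos 4,5,6,7): 1⊕1⊕1⊕0 = 1
Syndrome s4…s1 = 101 → error at position 5.
Flip position 5: 0101110 → 0101010
Read data bits from positions 3,5,6,7: 0010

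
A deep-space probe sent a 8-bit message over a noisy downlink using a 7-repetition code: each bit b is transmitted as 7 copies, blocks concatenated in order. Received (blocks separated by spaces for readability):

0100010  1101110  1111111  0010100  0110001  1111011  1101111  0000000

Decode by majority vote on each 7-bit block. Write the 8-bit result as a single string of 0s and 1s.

Block 1 (0100010): 2 ones → 0
Block 2 (1101110): 5 ones → 1
Block 3 (1111111): 7 ones → 1
Block 4 (0010100): 2 ones → 0
Block 5 (0110001): 3 ones → 0
Block 6 (1111011): 6 ones → 1
Block 7 (1101111): 6 ones → 1
Block 8 (0000000): 0 ones → 0

01100110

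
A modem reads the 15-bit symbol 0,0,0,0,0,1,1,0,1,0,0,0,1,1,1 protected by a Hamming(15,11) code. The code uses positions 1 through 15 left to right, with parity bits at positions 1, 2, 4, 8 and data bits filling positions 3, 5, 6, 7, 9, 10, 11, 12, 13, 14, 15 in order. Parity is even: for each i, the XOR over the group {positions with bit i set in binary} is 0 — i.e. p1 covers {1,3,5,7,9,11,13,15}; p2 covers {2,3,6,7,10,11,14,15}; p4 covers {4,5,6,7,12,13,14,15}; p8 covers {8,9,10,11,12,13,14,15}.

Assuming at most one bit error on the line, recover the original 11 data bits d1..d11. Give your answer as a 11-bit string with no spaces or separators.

00111000111

s1 (pos 1,3,5,7,9,11,13,15): 0⊕0⊕0⊕1⊕1⊕0⊕1⊕1 = 0
s2 (pos 2,3,6,7,10,11,14,15): 0⊕0⊕1⊕1⊕0⊕0⊕1⊕1 = 0
s4 (pos 4,5,6,7,12,13,14,15): 0⊕0⊕1⊕1⊕0⊕1⊕1⊕1 = 1
s8 (pos 8,9,10,11,12,13,14,15): 0⊕1⊕0⊕0⊕0⊕1⊕1⊕1 = 0
Syndrome s8…s1 = 0100 → error at position 4.
Flip position 4: 000001101000111 → 000101101000111
Read data bits from positions 3,5,6,7,9,10,11,12,13,14,15: 00111000111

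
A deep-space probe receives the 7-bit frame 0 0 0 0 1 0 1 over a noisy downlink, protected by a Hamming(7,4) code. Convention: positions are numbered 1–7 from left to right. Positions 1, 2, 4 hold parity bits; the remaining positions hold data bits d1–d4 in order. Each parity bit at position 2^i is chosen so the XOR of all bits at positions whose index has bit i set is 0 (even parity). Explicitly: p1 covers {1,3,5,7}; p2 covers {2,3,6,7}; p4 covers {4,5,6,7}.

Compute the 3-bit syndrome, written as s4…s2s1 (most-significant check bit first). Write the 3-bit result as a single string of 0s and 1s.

010

s1 (pos 1,3,5,7): 0⊕0⊕1⊕1 = 0
s2 (pos 2,3,6,7): 0⊕0⊕0⊕1 = 1
s4 (pos 4,5,6,7): 0⊕1⊕0⊕1 = 0
Syndrome s4…s1 = 010 → error at position 2.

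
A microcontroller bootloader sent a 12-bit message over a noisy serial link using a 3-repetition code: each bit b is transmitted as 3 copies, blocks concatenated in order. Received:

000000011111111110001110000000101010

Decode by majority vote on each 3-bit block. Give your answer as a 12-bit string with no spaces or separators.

001111010010

Block 1 (000): 0 ones → 0
Block 2 (000): 0 ones → 0
Block 3 (011): 2 ones → 1
Block 4 (111): 3 ones → 1
Block 5 (111): 3 ones → 1
Block 6 (110): 2 ones → 1
Block 7 (001): 1 one → 0
Block 8 (110): 2 ones → 1
Block 9 (000): 0 ones → 0
Block 10 (000): 0 ones → 0
Block 11 (101): 2 ones → 1
Block 12 (010): 1 one → 0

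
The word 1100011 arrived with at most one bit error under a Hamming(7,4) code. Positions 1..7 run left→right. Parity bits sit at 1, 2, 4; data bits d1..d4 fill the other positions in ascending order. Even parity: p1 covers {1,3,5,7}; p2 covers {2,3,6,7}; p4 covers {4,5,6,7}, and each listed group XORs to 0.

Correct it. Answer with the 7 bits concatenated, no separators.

1000011

s1 (pos 1,3,5,7): 1⊕0⊕0⊕1 = 0
s2 (pos 2,3,6,7): 1⊕0⊕1⊕1 = 1
s4 (pos 4,5,6,7): 0⊕0⊕1⊕1 = 0
Syndrome s4…s1 = 010 → error at position 2.
Flip position 2: 1100011 → 1000011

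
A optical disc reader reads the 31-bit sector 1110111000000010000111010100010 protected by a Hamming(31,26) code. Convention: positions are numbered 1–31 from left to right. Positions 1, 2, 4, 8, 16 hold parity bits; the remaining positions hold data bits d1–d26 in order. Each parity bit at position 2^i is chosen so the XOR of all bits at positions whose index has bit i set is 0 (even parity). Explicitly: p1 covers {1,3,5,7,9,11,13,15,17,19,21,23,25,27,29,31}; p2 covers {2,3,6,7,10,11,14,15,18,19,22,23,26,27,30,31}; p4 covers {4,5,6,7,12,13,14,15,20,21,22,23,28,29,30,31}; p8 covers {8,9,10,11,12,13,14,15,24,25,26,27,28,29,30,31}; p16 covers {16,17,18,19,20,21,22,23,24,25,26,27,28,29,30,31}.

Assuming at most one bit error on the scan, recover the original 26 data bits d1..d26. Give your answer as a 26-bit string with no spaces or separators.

11110000001000111010100010

s1 (pos 1,3,5,7,9,11,13,15,17,19,21,23,25,27,29,31): 1⊕1⊕1⊕1⊕0⊕0⊕0⊕1⊕0⊕0⊕1⊕0⊕0⊕0⊕0⊕0 = 0
s2 (pos 2,3,6,7,10,11,14,15,18,19,22,23,26,27,30,31): 1⊕1⊕1⊕1⊕0⊕0⊕0⊕1⊕0⊕0⊕1⊕0⊕1⊕0⊕1⊕0 = 0
s4 (pos 4,5,6,7,12,13,14,15,20,21,22,23,28,29,30,31): 0⊕1⊕1⊕1⊕0⊕0⊕0⊕1⊕1⊕1⊕1⊕0⊕0⊕0⊕1⊕0 = 0
s8 (pos 8,9,10,11,12,13,14,15,24,25,26,27,28,29,30,31): 0⊕0⊕0⊕0⊕0⊕0⊕0⊕1⊕1⊕0⊕1⊕0⊕0⊕0⊕1⊕0 = 0
s16 (pos 16,17,18,19,20,21,22,23,24,25,26,27,28,29,30,31): 0⊕0⊕0⊕0⊕1⊕1⊕1⊕0⊕1⊕0⊕1⊕0⊕0⊕0⊕1⊕0 = 0
Syndrome s16…s1 = 00000 → no error.
Read data bits from positions 3,5,6,7,9,10,11,12,13,14,15,17,18,19,20,21,22,23,24,25,26,27,28,29,30,31: 11110000001000111010100010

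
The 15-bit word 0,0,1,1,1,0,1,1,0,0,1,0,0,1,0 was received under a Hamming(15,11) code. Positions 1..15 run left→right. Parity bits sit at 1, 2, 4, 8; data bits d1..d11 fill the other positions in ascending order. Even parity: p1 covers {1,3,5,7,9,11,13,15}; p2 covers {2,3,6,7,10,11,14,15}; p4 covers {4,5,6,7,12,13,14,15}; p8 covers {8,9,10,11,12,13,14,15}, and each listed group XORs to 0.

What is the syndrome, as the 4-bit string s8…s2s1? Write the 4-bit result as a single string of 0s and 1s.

s1 (pos 1,3,5,7,9,11,13,15): 0⊕1⊕1⊕1⊕0⊕1⊕0⊕0 = 0
s2 (pos 2,3,6,7,10,11,14,15): 0⊕1⊕0⊕1⊕0⊕1⊕1⊕0 = 0
s4 (pos 4,5,6,7,12,13,14,15): 1⊕1⊕0⊕1⊕0⊕0⊕1⊕0 = 0
s8 (pos 8,9,10,11,12,13,14,15): 1⊕0⊕0⊕1⊕0⊕0⊕1⊕0 = 1
Syndrome s8…s1 = 1000 → error at position 8.

1000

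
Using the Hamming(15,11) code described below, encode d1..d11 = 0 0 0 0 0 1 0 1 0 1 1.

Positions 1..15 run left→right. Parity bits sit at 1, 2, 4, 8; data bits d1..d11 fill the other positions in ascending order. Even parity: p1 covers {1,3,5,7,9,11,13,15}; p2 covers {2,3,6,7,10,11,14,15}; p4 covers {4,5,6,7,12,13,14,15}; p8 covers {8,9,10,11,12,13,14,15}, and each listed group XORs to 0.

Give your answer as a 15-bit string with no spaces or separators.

Place data at non-parity positions: p1 p2 0 p4 0 0 0 p8 0 1 0 1 0 1 1
p1 (pos 1,3,5,7,9,11,13,15): XOR of data positions = 0⊕0⊕0⊕0⊕0⊕0⊕1 = 1
p2 (pos 2,3,6,7,10,11,14,15): XOR of data positions = 0⊕0⊕0⊕1⊕0⊕1⊕1 = 1
p4 (pos 4,5,6,7,12,13,14,15): XOR of data positions = 0⊕0⊕0⊕1⊕0⊕1⊕1 = 1
p8 (pos 8,9,10,11,12,13,14,15): XOR of data positions = 0⊕1⊕0⊕1⊕0⊕1⊕1 = 0
Codeword: 110100000101011

110100000101011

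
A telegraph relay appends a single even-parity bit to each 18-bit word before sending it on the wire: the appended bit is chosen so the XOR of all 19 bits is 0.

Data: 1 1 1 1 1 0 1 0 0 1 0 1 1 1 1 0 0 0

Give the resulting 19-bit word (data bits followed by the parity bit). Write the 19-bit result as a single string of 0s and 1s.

1111101001011110001

XOR of the 18 data bits: 1⊕1⊕1⊕1⊕1⊕0⊕1⊕0⊕0⊕1⊕0⊕1⊕1⊕1⊕1⊕0⊕0⊕0 = 1
Parity bit = 1 (so all 19 bits XOR to 0).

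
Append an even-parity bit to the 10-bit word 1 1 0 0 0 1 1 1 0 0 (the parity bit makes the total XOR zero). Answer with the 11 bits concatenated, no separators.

XOR of the 10 data bits: 1⊕1⊕0⊕0⊕0⊕1⊕1⊕1⊕0⊕0 = 1
Parity bit = 1 (so all 11 bits XOR to 0).

11000111001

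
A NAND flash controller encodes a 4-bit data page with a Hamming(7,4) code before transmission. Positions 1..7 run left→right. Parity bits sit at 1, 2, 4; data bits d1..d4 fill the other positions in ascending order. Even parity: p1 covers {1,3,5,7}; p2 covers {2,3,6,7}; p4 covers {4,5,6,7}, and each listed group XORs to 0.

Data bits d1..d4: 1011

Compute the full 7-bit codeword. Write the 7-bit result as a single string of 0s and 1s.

Place data at non-parity positions: p1 p2 1 p4 0 1 1
p1 (pos 1,3,5,7): XOR of data positions = 1⊕0⊕1 = 0
p2 (pos 2,3,6,7): XOR of data positions = 1⊕1⊕1 = 1
p4 (pos 4,5,6,7): XOR of data positions = 0⊕1⊕1 = 0
Codeword: 0110011

0110011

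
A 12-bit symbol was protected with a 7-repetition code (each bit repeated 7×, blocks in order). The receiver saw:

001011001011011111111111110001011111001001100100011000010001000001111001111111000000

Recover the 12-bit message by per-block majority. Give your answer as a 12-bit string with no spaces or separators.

Block 1 (0010110): 3 ones → 0
Block 2 (0101101): 4 ones → 1
Block 3 (1111111): 7 ones → 1
Block 4 (1111100): 5 ones → 1
Block 5 (0101111): 5 ones → 1
Block 6 (1001001): 3 ones → 0
Block 7 (1001000): 2 ones → 0
Block 8 (1100001): 3 ones → 0
Block 9 (0001000): 1 one → 0
Block 10 (0011110): 4 ones → 1
Block 11 (0111111): 6 ones → 1
Block 12 (1000000): 1 one → 0

011110000110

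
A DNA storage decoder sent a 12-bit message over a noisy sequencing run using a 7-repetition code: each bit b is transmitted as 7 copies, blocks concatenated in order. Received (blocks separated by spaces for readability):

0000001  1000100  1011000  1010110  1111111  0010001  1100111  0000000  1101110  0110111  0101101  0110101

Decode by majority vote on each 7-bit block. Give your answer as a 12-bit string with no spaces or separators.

000110101111

Block 1 (0000001): 1 one → 0
Block 2 (1000100): 2 ones → 0
Block 3 (1011000): 3 ones → 0
Block 4 (1010110): 4 ones → 1
Block 5 (1111111): 7 ones → 1
Block 6 (0010001): 2 ones → 0
Block 7 (1100111): 5 ones → 1
Block 8 (0000000): 0 ones → 0
Block 9 (1101110): 5 ones → 1
Block 10 (0110111): 5 ones → 1
Block 11 (0101101): 4 ones → 1
Block 12 (0110101): 4 ones → 1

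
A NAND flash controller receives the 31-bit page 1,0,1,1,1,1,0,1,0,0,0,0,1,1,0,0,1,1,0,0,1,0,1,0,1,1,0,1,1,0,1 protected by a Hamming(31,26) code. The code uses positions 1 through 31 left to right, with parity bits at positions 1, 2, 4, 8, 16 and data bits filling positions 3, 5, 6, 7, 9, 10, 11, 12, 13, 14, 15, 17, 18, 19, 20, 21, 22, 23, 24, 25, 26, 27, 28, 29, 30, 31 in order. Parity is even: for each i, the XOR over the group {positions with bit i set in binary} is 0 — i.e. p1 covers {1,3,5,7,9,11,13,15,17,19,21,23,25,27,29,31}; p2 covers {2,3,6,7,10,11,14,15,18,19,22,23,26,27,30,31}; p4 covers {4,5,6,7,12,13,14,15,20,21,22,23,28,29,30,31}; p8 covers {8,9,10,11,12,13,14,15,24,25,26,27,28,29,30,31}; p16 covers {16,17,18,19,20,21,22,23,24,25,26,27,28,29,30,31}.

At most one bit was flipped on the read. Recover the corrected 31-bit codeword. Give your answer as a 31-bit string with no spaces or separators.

1011110100001100100010101101101

s1 (pos 1,3,5,7,9,11,13,15,17,19,21,23,25,27,29,31): 1⊕1⊕1⊕0⊕0⊕0⊕1⊕0⊕1⊕0⊕1⊕1⊕1⊕0⊕1⊕1 = 0
s2 (pos 2,3,6,7,10,11,14,15,18,19,22,23,26,27,30,31): 0⊕1⊕1⊕0⊕0⊕0⊕1⊕0⊕1⊕0⊕0⊕1⊕1⊕0⊕0⊕1 = 1
s4 (pos 4,5,6,7,12,13,14,15,20,21,22,23,28,29,30,31): 1⊕1⊕1⊕0⊕0⊕1⊕1⊕0⊕0⊕1⊕0⊕1⊕1⊕1⊕0⊕1 = 0
s8 (pos 8,9,10,11,12,13,14,15,24,25,26,27,28,29,30,31): 1⊕0⊕0⊕0⊕0⊕1⊕1⊕0⊕0⊕1⊕1⊕0⊕1⊕1⊕0⊕1 = 0
s16 (pos 16,17,18,19,20,21,22,23,24,25,26,27,28,29,30,31): 0⊕1⊕1⊕0⊕0⊕1⊕0⊕1⊕0⊕1⊕1⊕0⊕1⊕1⊕0⊕1 = 1
Syndrome s16…s1 = 10010 → error at position 18.
Flip position 18: 1011110100001100110010101101101 → 1011110100001100100010101101101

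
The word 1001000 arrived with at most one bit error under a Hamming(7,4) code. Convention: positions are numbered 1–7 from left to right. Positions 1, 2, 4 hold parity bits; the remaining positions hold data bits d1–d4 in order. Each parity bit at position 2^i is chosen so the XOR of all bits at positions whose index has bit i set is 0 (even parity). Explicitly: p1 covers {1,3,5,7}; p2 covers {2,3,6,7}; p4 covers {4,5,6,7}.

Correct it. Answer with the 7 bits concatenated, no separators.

s1 (pos 1,3,5,7): 1⊕0⊕0⊕0 = 1
s2 (pos 2,3,6,7): 0⊕0⊕0⊕0 = 0
s4 (pos 4,5,6,7): 1⊕0⊕0⊕0 = 1
Syndrome s4…s1 = 101 → error at position 5.
Flip position 5: 1001000 → 1001100

1001100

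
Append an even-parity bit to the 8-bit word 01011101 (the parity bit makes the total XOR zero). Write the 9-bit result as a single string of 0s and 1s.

010111011

XOR of the 8 data bits: 0⊕1⊕0⊕1⊕1⊕1⊕0⊕1 = 1
Parity bit = 1 (so all 9 bits XOR to 0).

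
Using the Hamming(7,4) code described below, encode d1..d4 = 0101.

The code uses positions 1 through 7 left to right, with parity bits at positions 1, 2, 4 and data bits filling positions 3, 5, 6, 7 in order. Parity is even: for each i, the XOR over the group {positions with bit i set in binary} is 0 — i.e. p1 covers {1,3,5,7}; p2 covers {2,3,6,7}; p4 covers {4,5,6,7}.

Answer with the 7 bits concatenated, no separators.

Place data at non-parity positions: p1 p2 0 p4 1 0 1
p1 (pos 1,3,5,7): XOR of data positions = 0⊕1⊕1 = 0
p2 (pos 2,3,6,7): XOR of data positions = 0⊕0⊕1 = 1
p4 (pos 4,5,6,7): XOR of data positions = 1⊕0⊕1 = 0
Codeword: 0100101

0100101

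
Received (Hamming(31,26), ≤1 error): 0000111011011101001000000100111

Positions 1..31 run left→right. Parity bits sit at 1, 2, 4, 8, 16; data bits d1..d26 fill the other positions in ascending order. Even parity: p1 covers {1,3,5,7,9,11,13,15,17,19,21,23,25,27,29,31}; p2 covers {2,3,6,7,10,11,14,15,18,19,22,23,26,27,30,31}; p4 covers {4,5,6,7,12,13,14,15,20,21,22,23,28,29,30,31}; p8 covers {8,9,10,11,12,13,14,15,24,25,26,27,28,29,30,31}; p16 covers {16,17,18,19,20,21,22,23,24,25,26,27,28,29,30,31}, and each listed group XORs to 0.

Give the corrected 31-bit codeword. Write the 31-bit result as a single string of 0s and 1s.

s1 (pos 1,3,5,7,9,11,13,15,17,19,21,23,25,27,29,31): 0⊕0⊕1⊕1⊕1⊕0⊕1⊕0⊕0⊕1⊕0⊕0⊕0⊕0⊕1⊕1 = 1
s2 (pos 2,3,6,7,10,11,14,15,18,19,22,23,26,27,30,31): 0⊕0⊕1⊕1⊕1⊕0⊕1⊕0⊕0⊕1⊕0⊕0⊕1⊕0⊕1⊕1 = 0
s4 (pos 4,5,6,7,12,13,14,15,20,21,22,23,28,29,30,31): 0⊕1⊕1⊕1⊕1⊕1⊕1⊕0⊕0⊕0⊕0⊕0⊕0⊕1⊕1⊕1 = 1
s8 (pos 8,9,10,11,12,13,14,15,24,25,26,27,28,29,30,31): 0⊕1⊕1⊕0⊕1⊕1⊕1⊕0⊕0⊕0⊕1⊕0⊕0⊕1⊕1⊕1 = 1
s16 (pos 16,17,18,19,20,21,22,23,24,25,26,27,28,29,30,31): 1⊕0⊕0⊕1⊕0⊕0⊕0⊕0⊕0⊕0⊕1⊕0⊕0⊕1⊕1⊕1 = 0
Syndrome s16…s1 = 01101 → error at position 13.
Flip position 13: 0000111011011101001000000100111 → 0000111011010101001000000100111

0000111011010101001000000100111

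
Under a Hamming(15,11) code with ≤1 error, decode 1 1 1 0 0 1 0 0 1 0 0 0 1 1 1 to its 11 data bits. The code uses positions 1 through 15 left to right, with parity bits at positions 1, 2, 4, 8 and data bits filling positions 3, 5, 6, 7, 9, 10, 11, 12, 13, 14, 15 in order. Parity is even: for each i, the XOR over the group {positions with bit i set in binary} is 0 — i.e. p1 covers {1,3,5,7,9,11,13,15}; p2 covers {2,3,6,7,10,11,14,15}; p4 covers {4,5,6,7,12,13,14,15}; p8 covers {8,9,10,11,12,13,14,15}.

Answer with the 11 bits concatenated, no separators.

s1 (pos 1,3,5,7,9,11,13,15): 1⊕1⊕0⊕0⊕1⊕0⊕1⊕1 = 1
s2 (pos 2,3,6,7,10,11,14,15): 1⊕1⊕1⊕0⊕0⊕0⊕1⊕1 = 1
s4 (pos 4,5,6,7,12,13,14,15): 0⊕0⊕1⊕0⊕0⊕1⊕1⊕1 = 0
s8 (pos 8,9,10,11,12,13,14,15): 0⊕1⊕0⊕0⊕0⊕1⊕1⊕1 = 0
Syndrome s8…s1 = 0011 → error at position 3.
Flip position 3: 111001001000111 → 110001001000111
Read data bits from positions 3,5,6,7,9,10,11,12,13,14,15: 00101000111

00101000111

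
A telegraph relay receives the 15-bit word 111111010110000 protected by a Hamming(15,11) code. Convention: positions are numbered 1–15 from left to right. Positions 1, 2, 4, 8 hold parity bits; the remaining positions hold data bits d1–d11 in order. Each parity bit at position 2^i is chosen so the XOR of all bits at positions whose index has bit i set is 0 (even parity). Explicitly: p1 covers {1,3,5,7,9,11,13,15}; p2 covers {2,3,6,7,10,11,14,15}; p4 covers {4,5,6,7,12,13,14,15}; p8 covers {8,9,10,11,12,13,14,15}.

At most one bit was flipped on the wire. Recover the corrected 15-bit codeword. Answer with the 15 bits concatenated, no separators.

111111010110010

s1 (pos 1,3,5,7,9,11,13,15): 1⊕1⊕1⊕0⊕0⊕1⊕0⊕0 = 0
s2 (pos 2,3,6,7,10,11,14,15): 1⊕1⊕1⊕0⊕1⊕1⊕0⊕0 = 1
s4 (pos 4,5,6,7,12,13,14,15): 1⊕1⊕1⊕0⊕0⊕0⊕0⊕0 = 1
s8 (pos 8,9,10,11,12,13,14,15): 1⊕0⊕1⊕1⊕0⊕0⊕0⊕0 = 1
Syndrome s8…s1 = 1110 → error at position 14.
Flip position 14: 111111010110000 → 111111010110010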